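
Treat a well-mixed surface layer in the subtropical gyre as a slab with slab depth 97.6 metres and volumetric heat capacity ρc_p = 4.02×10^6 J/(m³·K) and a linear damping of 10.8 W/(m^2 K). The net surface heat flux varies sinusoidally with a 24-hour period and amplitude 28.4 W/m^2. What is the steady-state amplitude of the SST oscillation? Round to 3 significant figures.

9.95×10^-4 K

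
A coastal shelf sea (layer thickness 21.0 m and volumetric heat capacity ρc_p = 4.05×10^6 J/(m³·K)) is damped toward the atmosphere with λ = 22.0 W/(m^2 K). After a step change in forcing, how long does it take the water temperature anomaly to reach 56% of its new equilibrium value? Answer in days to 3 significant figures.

Areal heat capacity C = ρc_p × D = 4.05×10^6 × 21.0 = 8.51×10^7 J m⁻² K⁻¹.
τ = C / λ = 8.51×10^7 / 22.0 = 3.87×10^6 s.
Fraction reached: 1 − e^(−t/τ) = 0.56 ⇒ t = −τ ln(1 − 0.56) = τ × 0.821.
t = 3.17×10^6 s = 36.7 days.

36.7 days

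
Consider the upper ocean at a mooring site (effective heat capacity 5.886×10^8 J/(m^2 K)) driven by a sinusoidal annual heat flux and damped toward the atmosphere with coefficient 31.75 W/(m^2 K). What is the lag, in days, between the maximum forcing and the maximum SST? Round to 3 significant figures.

75.9 days

Areal heat capacity C = 5.886×10^8 J/(m^2 K) (given).
ω = 2π / 3.15×10^7 s = 1.99×10^-7 s⁻¹.
Phase lag φ = arctan(Cω/λ) = arctan(117/31.75) = 1.31 rad.
Time lag = φ / ω = 1.31 / 1.99×10^-7 = 6.56×10^6 s = 75.9 days.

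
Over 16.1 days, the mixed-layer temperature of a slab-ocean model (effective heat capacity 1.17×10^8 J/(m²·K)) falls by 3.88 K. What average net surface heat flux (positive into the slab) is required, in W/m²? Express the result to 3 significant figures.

Areal heat capacity C = 1.17×10^8 J/(m²·K) (given).
Required heat per unit area: Q = C ΔT = 1.17×10^8 × -3.88 = -4.54×10^8 J/m².
Flux F = Q / Δt = -4.54×10^8 / 1.39×10^6 s = -326 W/m².

-326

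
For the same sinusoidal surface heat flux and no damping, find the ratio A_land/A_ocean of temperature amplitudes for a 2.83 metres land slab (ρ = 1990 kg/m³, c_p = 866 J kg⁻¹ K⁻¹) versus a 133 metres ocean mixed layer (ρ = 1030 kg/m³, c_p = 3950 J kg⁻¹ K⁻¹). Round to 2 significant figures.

C_ocean = 1030 × 3950 × 133 = 5.41×10^8 J/(m²·K).
C_land = 1990 × 866 × 2.83 = 4.88×10^6 J/(m²·K).
Undamped amplitude ∝ 1/C, so A_land/A_ocean = C_ocean/C_land = 111.

110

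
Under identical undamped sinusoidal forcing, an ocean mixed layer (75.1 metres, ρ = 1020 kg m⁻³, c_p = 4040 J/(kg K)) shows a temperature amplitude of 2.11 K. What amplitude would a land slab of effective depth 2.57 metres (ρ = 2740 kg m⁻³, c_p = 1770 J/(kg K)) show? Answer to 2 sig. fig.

52 K

C_ocean = 3.09×10^8 J/(m²·K); C_land = 1.25×10^7 J/(m²·K).
A ∝ 1/C ⇒ A_land = A_ocean × C_ocean/C_land = 2.11 × 24.8 = 52.4 K.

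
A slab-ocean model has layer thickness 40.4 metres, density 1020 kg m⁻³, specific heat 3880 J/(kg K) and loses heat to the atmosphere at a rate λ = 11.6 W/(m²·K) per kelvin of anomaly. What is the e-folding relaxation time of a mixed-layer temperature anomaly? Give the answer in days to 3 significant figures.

160 days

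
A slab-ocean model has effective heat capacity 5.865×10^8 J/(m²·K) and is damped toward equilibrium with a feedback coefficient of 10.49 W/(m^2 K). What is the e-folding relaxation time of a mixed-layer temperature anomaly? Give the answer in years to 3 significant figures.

Areal heat capacity C = 5.865×10^8 J/(m²·K) (given).
Relaxation time τ = C / λ = 5.86×10^8 / 10.49 = 5.59×10^7 s.
In years: 5.59×10^7 s / (3.156×10^7 s/year) = 1.77 years.

1.77 years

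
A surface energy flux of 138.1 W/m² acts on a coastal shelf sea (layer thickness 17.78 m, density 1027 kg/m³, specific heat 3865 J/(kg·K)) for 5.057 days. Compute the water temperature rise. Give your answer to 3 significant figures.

Areal heat capacity C = ρ c_p D = 1027 × 3865 × 17.78 = 7.06×10^7 J m⁻² K⁻¹.
Net heat input Q = F Δt = 138.1 × (5.057 days × 86400 s/day) = 6.03×10^7 J/m².
ΔT = Q / C = 6.03×10^7 / 7.06×10^7 = 0.855 K.

0.855 K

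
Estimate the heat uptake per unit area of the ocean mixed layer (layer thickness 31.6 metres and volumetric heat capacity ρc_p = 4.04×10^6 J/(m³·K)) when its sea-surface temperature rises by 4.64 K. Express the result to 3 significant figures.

5.92×10^8

Areal heat capacity C = ρc_p × D = 4.04×10^6 × 31.6 = 1.28×10^8 J/(m²·K).
ΔQ = C ΔT = 1.28×10^8 × 4.64 = 5.92×10^8 J/m².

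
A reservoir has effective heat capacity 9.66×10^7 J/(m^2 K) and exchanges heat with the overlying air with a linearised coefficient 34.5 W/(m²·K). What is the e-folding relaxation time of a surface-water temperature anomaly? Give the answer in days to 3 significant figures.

32.4 days

Areal heat capacity C = 9.66×10^7 J/(m^2 K) (given).
Relaxation time τ = C / λ = 9.66×10^7 / 34.5 = 2.80×10^6 s.
In days: 2.80×10^6 s / (86400 s/day) = 32.4 days.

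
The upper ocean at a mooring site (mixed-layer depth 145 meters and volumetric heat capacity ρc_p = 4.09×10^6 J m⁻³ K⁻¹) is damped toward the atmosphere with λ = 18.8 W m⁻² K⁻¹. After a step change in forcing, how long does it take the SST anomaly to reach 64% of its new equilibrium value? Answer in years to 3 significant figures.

1.02 years

Areal heat capacity C = ρc_p × D = 4.09×10^6 × 145 = 5.93×10^8 J/(m^2 K).
τ = C / λ = 5.93×10^8 / 18.8 = 3.15×10^7 s.
Fraction reached: 1 − e^(−t/τ) = 0.64 ⇒ t = −τ ln(1 − 0.64) = τ × 1.02.
t = 3.22×10^7 s = 1.02 years.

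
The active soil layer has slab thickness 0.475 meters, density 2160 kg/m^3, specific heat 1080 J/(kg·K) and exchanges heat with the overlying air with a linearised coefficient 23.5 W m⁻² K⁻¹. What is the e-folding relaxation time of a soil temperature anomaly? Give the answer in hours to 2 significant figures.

13 hours

Areal heat capacity C = ρ c_p D = 2160 × 1080 × 0.475 = 1.11×10^6 J/(m²·K).
Relaxation time τ = C / λ = 1.11×10^6 / 23.5 = 47200 s.
In hours: 47200 s / (3600 s/hour) = 13.1 hours.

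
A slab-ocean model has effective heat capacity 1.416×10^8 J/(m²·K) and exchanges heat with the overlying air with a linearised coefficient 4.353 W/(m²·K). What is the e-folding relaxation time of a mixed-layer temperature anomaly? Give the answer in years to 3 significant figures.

Areal heat capacity C = 1.416×10^8 J/(m²·K) (given).
Relaxation time τ = C / λ = 1.42×10^8 / 4.353 = 3.25×10^7 s.
In years: 3.25×10^7 s / (3.156×10^7 s/year) = 1.03 years.

1.03 years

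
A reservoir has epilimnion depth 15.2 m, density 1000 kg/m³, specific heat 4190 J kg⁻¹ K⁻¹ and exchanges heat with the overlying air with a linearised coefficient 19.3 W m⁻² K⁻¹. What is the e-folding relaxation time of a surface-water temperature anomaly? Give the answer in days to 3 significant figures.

Areal heat capacity C = ρ c_p D = 1000 × 4190 × 15.2 = 6.37×10^7 J/(m^2 K).
Relaxation time τ = C / λ = 6.37×10^7 / 19.3 = 3.30×10^6 s.
In days: 3.30×10^6 s / (86400 s/day) = 38.2 days.

38.2 days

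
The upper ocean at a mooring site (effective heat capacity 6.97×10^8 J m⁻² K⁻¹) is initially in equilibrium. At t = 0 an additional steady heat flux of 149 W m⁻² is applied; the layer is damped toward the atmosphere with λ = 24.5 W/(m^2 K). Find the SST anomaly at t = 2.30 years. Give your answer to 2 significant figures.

5.6 K

Areal heat capacity C = 6.97×10^8 J m⁻² K⁻¹ (given).
τ = C / λ = 6.97×10^8 / 24.5 = 2.84×10^7 s.
Equilibrium anomaly ΔT_eq = F / λ = 149 / 24.5 = 6.08 K.
t = 2.30 years = 7.26×10^7 s, so t/τ = 2.55.
ΔT(t) = ΔT_eq (1 − e^(−t/τ)) = 6.08 × (1 − e^−2.55) = 5.61 K.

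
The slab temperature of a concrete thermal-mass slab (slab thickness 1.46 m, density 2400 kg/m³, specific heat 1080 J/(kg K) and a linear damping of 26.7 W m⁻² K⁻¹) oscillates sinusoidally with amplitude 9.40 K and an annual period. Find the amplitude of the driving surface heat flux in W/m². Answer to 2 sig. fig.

Areal heat capacity C = ρ c_p D = 2400 × 1080 × 1.46 = 3.78×10^6 J/(m²·K).
ω = 2π / 3.15×10^7 s = 1.99×10^-7 s⁻¹.
√((Cω)² + λ²) = √((0.754)² + 26.7²) = 26.7 W/(m²·K).
F₀ = A × √((Cω)²+λ²) = 9.40 × 26.7 = 251 W/m².

250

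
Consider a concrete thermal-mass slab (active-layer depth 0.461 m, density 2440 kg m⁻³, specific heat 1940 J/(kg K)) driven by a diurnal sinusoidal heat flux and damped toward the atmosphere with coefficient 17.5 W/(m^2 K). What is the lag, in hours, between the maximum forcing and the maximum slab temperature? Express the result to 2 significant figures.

5.6 hours

Areal heat capacity C = ρ c_p D = 2440 × 1940 × 0.461 = 2.18×10^6 J/(m²·K).
ω = 2π / 86400 s = 7.27×10^-5 s⁻¹.
Phase lag φ = arctan(Cω/λ) = arctan(159/17.5) = 1.46 rad.
Time lag = φ / ω = 1.46 / 7.27×10^-5 = 20100 s = 5.58 hours.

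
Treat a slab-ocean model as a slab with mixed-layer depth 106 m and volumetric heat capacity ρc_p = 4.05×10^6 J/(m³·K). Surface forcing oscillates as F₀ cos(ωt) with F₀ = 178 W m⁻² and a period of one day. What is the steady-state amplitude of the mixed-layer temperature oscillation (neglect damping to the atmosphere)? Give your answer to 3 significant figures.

Areal heat capacity C = ρc_p × D = 4.05×10^6 × 106 = 4.29×10^8 J m⁻² K⁻¹.
Angular frequency ω = 2π / T = 2π / 86400 s = 7.27×10^-5 s⁻¹.
Cω = 4.29×10^8 × 7.27×10^-5 = 31200 W/(m²·K).
Amplitude A = F₀ / (Cω) = 178 / 31200 = 0.00570 K.

0.00570 K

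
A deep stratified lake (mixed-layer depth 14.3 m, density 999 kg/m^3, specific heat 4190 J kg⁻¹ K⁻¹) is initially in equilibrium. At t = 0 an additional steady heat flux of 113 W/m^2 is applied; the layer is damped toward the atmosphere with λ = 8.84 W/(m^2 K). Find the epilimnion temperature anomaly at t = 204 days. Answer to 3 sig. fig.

Areal heat capacity C = ρ c_p D = 999 × 4190 × 14.3 = 5.99×10^7 J m⁻² K⁻¹.
τ = C / λ = 5.99×10^7 / 8.84 = 6.77×10^6 s.
Equilibrium anomaly ΔT_eq = F / λ = 113 / 8.84 = 12.8 K.
t = 204 days = 1.76×10^7 s, so t/τ = 2.60.
ΔT(t) = ΔT_eq (1 − e^(−t/τ)) = 12.8 × (1 − e^−2.60) = 11.8 K.

11.8 K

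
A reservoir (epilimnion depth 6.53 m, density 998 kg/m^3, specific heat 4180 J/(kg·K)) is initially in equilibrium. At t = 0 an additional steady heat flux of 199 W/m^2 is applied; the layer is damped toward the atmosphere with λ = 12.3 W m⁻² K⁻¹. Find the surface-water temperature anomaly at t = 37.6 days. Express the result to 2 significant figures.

Areal heat capacity C = ρ c_p D = 998 × 4180 × 6.53 = 2.72×10^7 J m⁻² K⁻¹.
τ = C / λ = 2.72×10^7 / 12.3 = 2.21×10^6 s.
Equilibrium anomaly ΔT_eq = F / λ = 199 / 12.3 = 16.2 K.
t = 37.6 days = 3.25×10^6 s, so t/τ = 1.47.
ΔT(t) = ΔT_eq (1 − e^(−t/τ)) = 16.2 × (1 − e^−1.47) = 12.4 K.

12 K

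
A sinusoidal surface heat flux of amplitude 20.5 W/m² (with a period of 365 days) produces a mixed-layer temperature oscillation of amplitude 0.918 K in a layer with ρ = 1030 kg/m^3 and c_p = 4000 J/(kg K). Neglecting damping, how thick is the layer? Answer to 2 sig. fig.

ω = 2π / 3.15×10^7 s = 1.99×10^-7 s⁻¹.
Required C = F₀ / (A ω) = 20.5 / (0.918 × 1.99×10^-7) = 1.12×10^8 J/(m²·K).
D = C / (ρ c_p) = 1.12×10^8 / (1030 × 4000) = 27.2 m.

27 m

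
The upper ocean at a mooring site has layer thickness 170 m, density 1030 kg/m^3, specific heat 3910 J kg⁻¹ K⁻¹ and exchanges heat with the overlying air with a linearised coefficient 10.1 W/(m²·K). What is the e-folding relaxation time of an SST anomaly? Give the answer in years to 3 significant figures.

2.15 years

Areal heat capacity C = ρ c_p D = 1030 × 3910 × 170 = 6.85×10^8 J/(m²·K).
Relaxation time τ = C / λ = 6.85×10^8 / 10.1 = 6.78×10^7 s.
In years: 6.78×10^7 s / (3.156×10^7 s/year) = 2.15 years.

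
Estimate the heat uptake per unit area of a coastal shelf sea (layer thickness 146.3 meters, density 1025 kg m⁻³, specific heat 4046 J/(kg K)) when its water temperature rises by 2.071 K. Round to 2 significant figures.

Areal heat capacity C = ρ c_p D = 1025 × 4046 × 146.3 = 6.07×10^8 J/(m²·K).
ΔQ = C ΔT = 6.07×10^8 × 2.071 = 1.26×10^9 J/m².

1.3×10^9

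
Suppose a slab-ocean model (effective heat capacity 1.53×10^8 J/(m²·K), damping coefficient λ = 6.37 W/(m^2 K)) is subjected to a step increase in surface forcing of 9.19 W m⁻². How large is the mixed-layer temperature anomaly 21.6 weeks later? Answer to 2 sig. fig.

Areal heat capacity C = 1.53×10^8 J/(m²·K) (given).
τ = C / λ = 1.53×10^8 / 6.37 = 2.40×10^7 s.
Equilibrium anomaly ΔT_eq = F / λ = 9.19 / 6.37 = 1.44 K.
t = 21.6 weeks = 1.31×10^7 s, so t/τ = 0.544.
ΔT(t) = ΔT_eq (1 − e^(−t/τ)) = 1.44 × (1 − e^−0.544) = 0.605 K.

0.61 K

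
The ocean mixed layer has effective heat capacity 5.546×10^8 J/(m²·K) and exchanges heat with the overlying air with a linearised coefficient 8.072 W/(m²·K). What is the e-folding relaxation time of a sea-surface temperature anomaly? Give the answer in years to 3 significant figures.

Areal heat capacity C = 5.546×10^8 J/(m²·K) (given).
Relaxation time τ = C / λ = 5.55×10^8 / 8.072 = 6.87×10^7 s.
In years: 6.87×10^7 s / (3.156×10^7 s/year) = 2.18 years.

2.18 years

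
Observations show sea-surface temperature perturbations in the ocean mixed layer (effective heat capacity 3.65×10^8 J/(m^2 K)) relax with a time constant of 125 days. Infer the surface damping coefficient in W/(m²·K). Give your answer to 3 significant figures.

Areal heat capacity C = 3.65×10^8 J/(m^2 K) (given).
τ = 125 days = 1.08×10^7 s.
λ = C / τ = 3.65×10^8 / 1.08×10^7 = 33.8 W/(m²·K).

33.8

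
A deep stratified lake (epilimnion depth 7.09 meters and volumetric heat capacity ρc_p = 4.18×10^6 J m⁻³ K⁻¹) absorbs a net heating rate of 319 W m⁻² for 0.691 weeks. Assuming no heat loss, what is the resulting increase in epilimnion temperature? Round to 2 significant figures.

Areal heat capacity C = ρc_p × D = 4.18×10^6 × 7.09 = 2.96×10^7 J m⁻² K⁻¹.
Net heat input Q = F Δt = 319 × (0.691 weeks × 6.048×10^5 s/week) = 1.33×10^8 J/m².
ΔT = Q / C = 1.33×10^8 / 2.96×10^7 = 4.50 K.

4.5 K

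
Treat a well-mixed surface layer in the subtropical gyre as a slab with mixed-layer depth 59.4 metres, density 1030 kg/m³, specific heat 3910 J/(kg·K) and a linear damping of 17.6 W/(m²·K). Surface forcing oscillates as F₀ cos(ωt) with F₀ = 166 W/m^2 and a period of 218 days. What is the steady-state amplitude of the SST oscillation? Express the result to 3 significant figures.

2.03 K

Areal heat capacity C = ρ c_p D = 1030 × 3910 × 59.4 = 2.39×10^8 J/(m^2 K).
Angular frequency ω = 2π / T = 2π / 1.88×10^7 s = 3.34×10^-7 s⁻¹.
√((Cω)² + λ²) = √((79.8)² + 17.6²) = 81.7 W/(m²·K).
Amplitude A = F₀ / √((Cω)²+λ²) = 166 / 81.7 = 2.03 K.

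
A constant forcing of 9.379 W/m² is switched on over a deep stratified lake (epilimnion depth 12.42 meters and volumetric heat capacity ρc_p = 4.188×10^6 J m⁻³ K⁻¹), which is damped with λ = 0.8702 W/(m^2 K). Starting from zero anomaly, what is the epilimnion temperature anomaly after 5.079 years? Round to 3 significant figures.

Areal heat capacity C = ρc_p × D = 4.188×10^6 × 12.42 = 5.20×10^7 J/(m^2 K).
τ = C / λ = 5.20×10^7 / 0.8702 = 5.98×10^7 s.
Equilibrium anomaly ΔT_eq = F / λ = 9.379 / 0.8702 = 10.8 K.
t = 5.079 years = 1.60×10^8 s, so t/τ = 2.68.
ΔT(t) = ΔT_eq (1 − e^(−t/τ)) = 10.8 × (1 − e^−2.68) = 10.0 K.

10.0 K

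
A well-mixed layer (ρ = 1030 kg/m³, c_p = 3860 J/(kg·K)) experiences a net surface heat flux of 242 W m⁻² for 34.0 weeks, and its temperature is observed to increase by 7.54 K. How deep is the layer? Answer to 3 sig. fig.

Heat input Q = F Δt = 242 × 2.06×10^7 s = 4.98×10^9 J/m².
Required areal heat capacity C = Q / ΔT = 6.60×10^8 J/(m²·K).
Depth D = C / (ρ c_p) = 6.60×10^8 / (1030 × 3860) = 166 m.

166 m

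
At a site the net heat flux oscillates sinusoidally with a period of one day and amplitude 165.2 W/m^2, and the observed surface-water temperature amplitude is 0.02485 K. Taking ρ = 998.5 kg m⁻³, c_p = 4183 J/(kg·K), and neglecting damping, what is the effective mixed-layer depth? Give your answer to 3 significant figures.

21.9 m

ω = 2π / 86400 s = 7.27×10^-5 s⁻¹.
Required C = F₀ / (A ω) = 165.2 / (0.02485 × 7.27×10^-5) = 9.14×10^7 J/(m²·K).
D = C / (ρ c_p) = 9.14×10^7 / (998.5 × 4183) = 21.9 m.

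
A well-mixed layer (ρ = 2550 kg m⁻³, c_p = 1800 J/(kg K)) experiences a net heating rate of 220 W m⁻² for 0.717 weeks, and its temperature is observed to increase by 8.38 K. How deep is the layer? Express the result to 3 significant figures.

2.48 m

Heat input Q = F Δt = 220 × 4.34×10^5 s = 9.54×10^7 J/m².
Required areal heat capacity C = Q / ΔT = 1.14×10^7 J/(m²·K).
Depth D = C / (ρ c_p) = 1.14×10^7 / (2550 × 1800) = 2.48 m.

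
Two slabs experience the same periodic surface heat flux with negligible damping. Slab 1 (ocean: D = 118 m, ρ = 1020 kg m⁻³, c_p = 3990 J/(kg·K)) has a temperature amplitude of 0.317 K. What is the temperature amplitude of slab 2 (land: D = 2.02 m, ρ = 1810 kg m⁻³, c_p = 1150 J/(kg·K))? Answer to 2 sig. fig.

C_ocean = 4.80×10^8 J/(m²·K); C_land = 4.20×10^6 J/(m²·K).
A ∝ 1/C ⇒ A_land = A_ocean × C_ocean/C_land = 0.317 × 114 = 36.2 K.

36 K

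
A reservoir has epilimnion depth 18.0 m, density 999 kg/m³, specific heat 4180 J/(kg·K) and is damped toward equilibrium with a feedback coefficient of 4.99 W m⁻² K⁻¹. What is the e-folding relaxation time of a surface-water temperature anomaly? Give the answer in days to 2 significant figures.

170 days

Areal heat capacity C = ρ c_p D = 999 × 4180 × 18.0 = 7.52×10^7 J m⁻² K⁻¹.
Relaxation time τ = C / λ = 7.52×10^7 / 4.99 = 1.51×10^7 s.
In days: 1.51×10^7 s / (86400 s/day) = 174 days.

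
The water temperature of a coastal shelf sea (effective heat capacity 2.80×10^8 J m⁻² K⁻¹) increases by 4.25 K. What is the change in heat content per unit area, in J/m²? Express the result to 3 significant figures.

1.19×10^9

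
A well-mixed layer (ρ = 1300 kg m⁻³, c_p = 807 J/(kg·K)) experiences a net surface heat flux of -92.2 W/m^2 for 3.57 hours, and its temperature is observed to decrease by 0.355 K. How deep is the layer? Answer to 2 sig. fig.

3.2 m

Heat input Q = F Δt = -92.2 × 12900 s = -1.18×10^6 J/m².
Required areal heat capacity C = Q / ΔT = 3.34×10^6 J/(m²·K).
Depth D = C / (ρ c_p) = 3.34×10^6 / (1300 × 807) = 3.18 m.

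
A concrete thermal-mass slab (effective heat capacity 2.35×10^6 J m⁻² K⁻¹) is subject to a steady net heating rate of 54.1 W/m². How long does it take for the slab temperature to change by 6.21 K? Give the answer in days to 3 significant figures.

Areal heat capacity C = 2.35×10^6 J m⁻² K⁻¹ (given).
Time required: Δt = C ΔT / F = 2.35×10^6 × 6.21 / 54.1 = 2.70×10^5 s.
In days: 2.70×10^5 s / (86400 s/day) = 3.12 days.

3.12 days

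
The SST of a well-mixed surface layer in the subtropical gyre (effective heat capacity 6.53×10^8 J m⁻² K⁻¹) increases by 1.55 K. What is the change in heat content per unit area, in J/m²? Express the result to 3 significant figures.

Areal heat capacity C = 6.53×10^8 J m⁻² K⁻¹ (given).
ΔQ = C ΔT = 6.53×10^8 × 1.55 = 1.01×10^9 J/m².

1.01×10^9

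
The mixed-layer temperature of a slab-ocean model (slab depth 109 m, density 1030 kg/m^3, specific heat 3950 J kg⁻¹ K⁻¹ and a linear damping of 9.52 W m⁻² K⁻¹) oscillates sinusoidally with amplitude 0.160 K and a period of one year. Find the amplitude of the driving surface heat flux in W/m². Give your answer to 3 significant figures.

14.2

Areal heat capacity C = ρ c_p D = 1030 × 3950 × 109 = 4.43×10^8 J m⁻² K⁻¹.
ω = 2π / 3.15×10^7 s = 1.99×10^-7 s⁻¹.
√((Cω)² + λ²) = √((88.4)² + 9.52²) = 88.9 W/(m²·K).
F₀ = A × √((Cω)²+λ²) = 0.160 × 88.9 = 14.2 W/m².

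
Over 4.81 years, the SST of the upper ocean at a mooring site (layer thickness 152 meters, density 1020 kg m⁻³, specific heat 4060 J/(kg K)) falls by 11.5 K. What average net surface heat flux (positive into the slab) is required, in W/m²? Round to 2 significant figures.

-48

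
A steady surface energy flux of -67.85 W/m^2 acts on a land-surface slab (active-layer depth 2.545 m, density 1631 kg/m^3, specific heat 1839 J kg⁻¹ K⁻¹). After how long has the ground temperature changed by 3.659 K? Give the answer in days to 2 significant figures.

4.8 days

Areal heat capacity C = ρ c_p D = 1631 × 1839 × 2.545 = 7.63×10^6 J m⁻² K⁻¹.
Time required: Δt = C ΔT / F = 7.63×10^6 × -3.659 / -67.85 = 4.12×10^5 s.
In days: 4.12×10^5 s / (86400 s/day) = 4.76 days.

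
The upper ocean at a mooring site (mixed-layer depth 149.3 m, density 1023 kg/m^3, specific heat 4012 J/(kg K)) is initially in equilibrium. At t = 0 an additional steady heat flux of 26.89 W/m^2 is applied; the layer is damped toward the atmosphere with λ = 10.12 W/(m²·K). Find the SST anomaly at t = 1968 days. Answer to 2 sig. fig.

Areal heat capacity C = ρ c_p D = 1023 × 4012 × 149.3 = 6.13×10^8 J/(m²·K).
τ = C / λ = 6.13×10^8 / 10.12 = 6.06×10^7 s.
Equilibrium anomaly ΔT_eq = F / λ = 26.89 / 10.12 = 2.66 K.
t = 1968 days = 1.70×10^8 s, so t/τ = 2.81.
ΔT(t) = ΔT_eq (1 − e^(−t/τ)) = 2.66 × (1 − e^−2.81) = 2.50 K.

2.5 K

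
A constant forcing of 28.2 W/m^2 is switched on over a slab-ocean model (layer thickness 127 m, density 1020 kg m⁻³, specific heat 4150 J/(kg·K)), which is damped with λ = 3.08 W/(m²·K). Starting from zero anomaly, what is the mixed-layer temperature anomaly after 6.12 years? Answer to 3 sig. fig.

Areal heat capacity C = ρ c_p D = 1020 × 4150 × 127 = 5.38×10^8 J m⁻² K⁻¹.
τ = C / λ = 5.38×10^8 / 3.08 = 1.75×10^8 s.
Equilibrium anomaly ΔT_eq = F / λ = 28.2 / 3.08 = 9.16 K.
t = 6.12 years = 1.93×10^8 s, so t/τ = 1.11.
ΔT(t) = ΔT_eq (1 − e^(−t/τ)) = 9.16 × (1 − e^−1.11) = 6.13 K.

6.13 K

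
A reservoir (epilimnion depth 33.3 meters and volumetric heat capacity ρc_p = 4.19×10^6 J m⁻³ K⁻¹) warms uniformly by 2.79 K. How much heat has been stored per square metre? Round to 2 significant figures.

Areal heat capacity C = ρc_p × D = 4.19×10^6 × 33.3 = 1.40×10^8 J/(m^2 K).
ΔQ = C ΔT = 1.40×10^8 × 2.79 = 3.89×10^8 J/m².

3.9×10^8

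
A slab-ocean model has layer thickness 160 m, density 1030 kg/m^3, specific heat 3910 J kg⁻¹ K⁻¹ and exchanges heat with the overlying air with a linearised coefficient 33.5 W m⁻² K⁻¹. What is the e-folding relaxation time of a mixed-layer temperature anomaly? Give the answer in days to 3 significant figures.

223 days

Areal heat capacity C = ρ c_p D = 1030 × 3910 × 160 = 6.44×10^8 J/(m²·K).
Relaxation time τ = C / λ = 6.44×10^8 / 33.5 = 1.92×10^7 s.
In days: 1.92×10^7 s / (86400 s/day) = 223 days.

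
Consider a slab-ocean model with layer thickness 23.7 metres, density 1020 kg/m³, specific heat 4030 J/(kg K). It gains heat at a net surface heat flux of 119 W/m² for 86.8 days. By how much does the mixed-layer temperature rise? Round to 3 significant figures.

9.16 K

Areal heat capacity C = ρ c_p D = 1020 × 4030 × 23.7 = 9.74×10^7 J m⁻² K⁻¹.
Net heat input Q = F Δt = 119 × (86.8 days × 86400 s/day) = 8.92×10^8 J/m².
ΔT = Q / C = 8.92×10^8 / 9.74×10^7 = 9.16 K.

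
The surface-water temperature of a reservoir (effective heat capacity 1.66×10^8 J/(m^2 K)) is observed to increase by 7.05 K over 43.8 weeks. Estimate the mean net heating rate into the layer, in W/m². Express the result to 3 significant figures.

44.2

Areal heat capacity C = 1.66×10^8 J/(m^2 K) (given).
Required heat per unit area: Q = C ΔT = 1.66×10^8 × 7.05 = 1.17×10^9 J/m².
Flux F = Q / Δt = 1.17×10^9 / 2.65×10^7 s = 44.2 W/m².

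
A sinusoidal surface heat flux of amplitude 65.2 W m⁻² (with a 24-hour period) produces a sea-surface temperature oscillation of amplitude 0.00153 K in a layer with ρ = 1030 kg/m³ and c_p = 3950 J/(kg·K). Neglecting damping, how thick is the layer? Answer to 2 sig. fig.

140 m

ω = 2π / 86400 s = 7.27×10^-5 s⁻¹.
Required C = F₀ / (A ω) = 65.2 / (0.00153 × 7.27×10^-5) = 5.86×10^8 J/(m²·K).
D = C / (ρ c_p) = 5.86×10^8 / (1030 × 3950) = 144 m.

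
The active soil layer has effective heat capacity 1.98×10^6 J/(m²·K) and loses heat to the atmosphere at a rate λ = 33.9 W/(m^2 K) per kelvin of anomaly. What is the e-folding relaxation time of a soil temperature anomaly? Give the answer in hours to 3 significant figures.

Areal heat capacity C = 1.98×10^6 J/(m²·K) (given).
Relaxation time τ = C / λ = 1.98×10^6 / 33.9 = 58400 s.
In hours: 58400 s / (3600 s/hour) = 16.2 hours.

16.2 hours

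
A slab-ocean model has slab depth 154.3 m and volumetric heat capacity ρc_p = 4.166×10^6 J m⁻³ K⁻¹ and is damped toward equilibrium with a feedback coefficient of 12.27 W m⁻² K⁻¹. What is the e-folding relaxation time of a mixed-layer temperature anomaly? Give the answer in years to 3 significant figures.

1.66 years

Areal heat capacity C = ρc_p × D = 4.166×10^6 × 154.3 = 6.43×10^8 J/(m²·K).
Relaxation time τ = C / λ = 6.43×10^8 / 12.27 = 5.24×10^7 s.
In years: 5.24×10^7 s / (3.156×10^7 s/year) = 1.66 years.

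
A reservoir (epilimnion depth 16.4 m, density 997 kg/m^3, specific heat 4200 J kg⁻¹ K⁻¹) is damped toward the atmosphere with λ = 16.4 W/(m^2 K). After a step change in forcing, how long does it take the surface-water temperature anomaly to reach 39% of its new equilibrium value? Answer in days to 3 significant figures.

24.0 days

Areal heat capacity C = ρ c_p D = 997 × 4200 × 16.4 = 6.87×10^7 J m⁻² K⁻¹.
τ = C / λ = 6.87×10^7 / 16.4 = 4.19×10^6 s.
Fraction reached: 1 − e^(−t/τ) = 0.39 ⇒ t = −τ ln(1 − 0.39) = τ × 0.494.
t = 2.07×10^6 s = 24.0 days.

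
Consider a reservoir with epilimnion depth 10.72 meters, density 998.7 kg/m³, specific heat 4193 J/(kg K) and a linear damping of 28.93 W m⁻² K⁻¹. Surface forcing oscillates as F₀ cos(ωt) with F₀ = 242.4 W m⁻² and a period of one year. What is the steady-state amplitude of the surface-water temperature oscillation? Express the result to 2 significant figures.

8.0 K

Areal heat capacity C = ρ c_p D = 998.7 × 4193 × 10.72 = 4.49×10^7 J/(m^2 K).
Angular frequency ω = 2π / T = 2π / 3.15×10^7 s = 1.99×10^-7 s⁻¹.
√((Cω)² + λ²) = √((8.94)² + 28.93²) = 30.3 W/(m²·K).
Amplitude A = F₀ / √((Cω)²+λ²) = 242.4 / 30.3 = 8.01 K.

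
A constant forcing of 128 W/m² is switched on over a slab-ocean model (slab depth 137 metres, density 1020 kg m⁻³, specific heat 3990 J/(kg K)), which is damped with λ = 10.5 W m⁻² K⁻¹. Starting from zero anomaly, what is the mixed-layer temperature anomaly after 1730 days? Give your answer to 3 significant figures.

11.5 K

Areal heat capacity C = ρ c_p D = 1020 × 3990 × 137 = 5.58×10^8 J/(m²·K).
τ = C / λ = 5.58×10^8 / 10.5 = 5.31×10^7 s.
Equilibrium anomaly ΔT_eq = F / λ = 128 / 10.5 = 12.2 K.
t = 1730 days = 1.49×10^8 s, so t/τ = 2.81.
ΔT(t) = ΔT_eq (1 − e^(−t/τ)) = 12.2 × (1 − e^−2.81) = 11.5 K.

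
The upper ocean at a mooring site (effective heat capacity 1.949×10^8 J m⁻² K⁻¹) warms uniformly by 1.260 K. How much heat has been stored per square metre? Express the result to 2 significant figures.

Areal heat capacity C = 1.949×10^8 J m⁻² K⁻¹ (given).
ΔQ = C ΔT = 1.95×10^8 × 1.260 = 2.46×10^8 J/m².

2.5×10^8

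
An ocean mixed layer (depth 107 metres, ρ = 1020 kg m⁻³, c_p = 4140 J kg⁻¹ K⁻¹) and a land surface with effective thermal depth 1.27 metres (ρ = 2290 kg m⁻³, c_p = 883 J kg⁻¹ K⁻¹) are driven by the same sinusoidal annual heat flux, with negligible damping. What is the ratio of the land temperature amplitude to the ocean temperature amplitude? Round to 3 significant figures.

176

C_ocean = 1020 × 4140 × 107 = 4.52×10^8 J/(m²·K).
C_land = 2290 × 883 × 1.27 = 2.57×10^6 J/(m²·K).
Undamped amplitude ∝ 1/C, so A_land/A_ocean = C_ocean/C_land = 176.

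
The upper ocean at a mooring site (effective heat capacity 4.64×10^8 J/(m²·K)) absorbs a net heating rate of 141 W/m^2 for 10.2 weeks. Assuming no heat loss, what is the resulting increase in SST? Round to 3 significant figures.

1.87 K

Areal heat capacity C = 4.64×10^8 J/(m²·K) (given).
Net heat input Q = F Δt = 141 × (10.2 weeks × 6.048×10^5 s/week) = 8.70×10^8 J/m².
ΔT = Q / C = 8.70×10^8 / 4.64×10^8 = 1.87 K.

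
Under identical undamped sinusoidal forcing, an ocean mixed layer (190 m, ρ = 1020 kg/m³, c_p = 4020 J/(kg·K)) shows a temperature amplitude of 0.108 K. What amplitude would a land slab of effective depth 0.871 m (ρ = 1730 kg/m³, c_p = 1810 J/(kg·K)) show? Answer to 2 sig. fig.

31 K

C_ocean = 7.79×10^8 J/(m²·K); C_land = 2.73×10^6 J/(m²·K).
A ∝ 1/C ⇒ A_land = A_ocean × C_ocean/C_land = 0.108 × 286 = 30.9 K.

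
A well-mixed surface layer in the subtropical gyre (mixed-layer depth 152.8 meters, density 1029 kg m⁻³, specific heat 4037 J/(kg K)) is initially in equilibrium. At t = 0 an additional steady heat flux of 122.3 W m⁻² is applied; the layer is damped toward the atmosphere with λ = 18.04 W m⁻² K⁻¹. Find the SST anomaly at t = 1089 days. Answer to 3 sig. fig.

Areal heat capacity C = ρ c_p D = 1029 × 4037 × 152.8 = 6.35×10^8 J/(m^2 K).
τ = C / λ = 6.35×10^8 / 18.04 = 3.52×10^7 s.
Equilibrium anomaly ΔT_eq = F / λ = 122.3 / 18.04 = 6.78 K.
t = 1089 days = 9.41×10^7 s, so t/τ = 2.67.
ΔT(t) = ΔT_eq (1 − e^(−t/τ)) = 6.78 × (1 − e^−2.67) = 6.31 K.

6.31 K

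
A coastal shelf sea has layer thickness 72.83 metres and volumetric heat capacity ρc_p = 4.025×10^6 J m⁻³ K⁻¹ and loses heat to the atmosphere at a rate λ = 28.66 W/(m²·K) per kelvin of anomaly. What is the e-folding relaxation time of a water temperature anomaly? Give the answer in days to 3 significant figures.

118 days

Areal heat capacity C = ρc_p × D = 4.025×10^6 × 72.83 = 2.93×10^8 J m⁻² K⁻¹.
Relaxation time τ = C / λ = 2.93×10^8 / 28.66 = 1.02×10^7 s.
In days: 1.02×10^7 s / (86400 s/day) = 118 days.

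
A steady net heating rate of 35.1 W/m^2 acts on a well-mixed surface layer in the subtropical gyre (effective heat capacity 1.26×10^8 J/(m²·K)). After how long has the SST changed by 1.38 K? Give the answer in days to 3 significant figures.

57.3 days

Areal heat capacity C = 1.26×10^8 J/(m²·K) (given).
Time required: Δt = C ΔT / F = 1.26×10^8 × 1.38 / 35.1 = 4.95×10^6 s.
In days: 4.95×10^6 s / (86400 s/day) = 57.3 days.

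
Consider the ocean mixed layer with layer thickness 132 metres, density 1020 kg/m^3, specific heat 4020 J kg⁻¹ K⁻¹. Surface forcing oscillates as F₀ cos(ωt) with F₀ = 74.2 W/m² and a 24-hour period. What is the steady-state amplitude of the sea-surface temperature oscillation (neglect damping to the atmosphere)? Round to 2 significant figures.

Areal heat capacity C = ρ c_p D = 1020 × 4020 × 132 = 5.41×10^8 J/(m²·K).
Angular frequency ω = 2π / T = 2π / 86400 s = 7.27×10^-5 s⁻¹.
Cω = 5.41×10^8 × 7.27×10^-5 = 39400 W/(m²·K).
Amplitude A = F₀ / (Cω) = 74.2 / 39400 = 0.00189 K.

0.0019 K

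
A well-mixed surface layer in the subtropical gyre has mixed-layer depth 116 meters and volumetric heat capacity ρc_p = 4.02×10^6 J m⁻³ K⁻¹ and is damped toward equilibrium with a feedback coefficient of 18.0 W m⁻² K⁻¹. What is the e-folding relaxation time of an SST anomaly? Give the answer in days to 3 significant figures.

300 days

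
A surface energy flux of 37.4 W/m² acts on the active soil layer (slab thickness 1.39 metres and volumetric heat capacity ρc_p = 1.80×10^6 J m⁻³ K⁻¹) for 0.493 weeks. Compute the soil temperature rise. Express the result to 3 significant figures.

4.46 K

Areal heat capacity C = ρc_p × D = 1.80×10^6 × 1.39 = 2.50×10^6 J/(m²·K).
Net heat input Q = F Δt = 37.4 × (0.493 weeks × 6.048×10^5 s/week) = 1.12×10^7 J/m².
ΔT = Q / C = 1.12×10^7 / 2.50×10^6 = 4.46 K.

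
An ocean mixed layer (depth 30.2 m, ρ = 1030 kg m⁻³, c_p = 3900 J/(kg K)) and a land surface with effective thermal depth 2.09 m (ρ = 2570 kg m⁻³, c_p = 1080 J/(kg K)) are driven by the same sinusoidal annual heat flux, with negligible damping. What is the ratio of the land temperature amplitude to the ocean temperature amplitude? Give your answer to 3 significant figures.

20.9

C_ocean = 1030 × 3900 × 30.2 = 1.21×10^8 J/(m²·K).
C_land = 2570 × 1080 × 2.09 = 5.80×10^6 J/(m²·K).
Undamped amplitude ∝ 1/C, so A_land/A_ocean = C_ocean/C_land = 20.9.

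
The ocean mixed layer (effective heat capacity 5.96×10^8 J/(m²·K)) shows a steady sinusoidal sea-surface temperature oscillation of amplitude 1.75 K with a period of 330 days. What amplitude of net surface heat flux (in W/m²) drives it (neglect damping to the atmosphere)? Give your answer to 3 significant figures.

230

Areal heat capacity C = 5.96×10^8 J/(m²·K) (given).
ω = 2π / 2.85×10^7 s = 2.20×10^-7 s⁻¹.
Cω = 5.96×10^8 × 2.20×10^-7 = 131 W/(m²·K).
F₀ = A × Cω = 1.75 × 131 = 230 W/m².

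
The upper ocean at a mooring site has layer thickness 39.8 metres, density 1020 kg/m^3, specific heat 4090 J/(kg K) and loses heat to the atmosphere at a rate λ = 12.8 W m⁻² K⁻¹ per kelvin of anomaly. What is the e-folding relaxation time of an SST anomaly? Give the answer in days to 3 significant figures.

150 days

Areal heat capacity C = ρ c_p D = 1020 × 4090 × 39.8 = 1.66×10^8 J/(m^2 K).
Relaxation time τ = C / λ = 1.66×10^8 / 12.8 = 1.30×10^7 s.
In days: 1.30×10^7 s / (86400 s/day) = 150 days.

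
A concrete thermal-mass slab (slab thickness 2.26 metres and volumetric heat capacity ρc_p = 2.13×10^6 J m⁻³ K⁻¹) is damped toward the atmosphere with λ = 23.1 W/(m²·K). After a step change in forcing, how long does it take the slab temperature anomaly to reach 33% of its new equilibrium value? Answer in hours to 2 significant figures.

23 hours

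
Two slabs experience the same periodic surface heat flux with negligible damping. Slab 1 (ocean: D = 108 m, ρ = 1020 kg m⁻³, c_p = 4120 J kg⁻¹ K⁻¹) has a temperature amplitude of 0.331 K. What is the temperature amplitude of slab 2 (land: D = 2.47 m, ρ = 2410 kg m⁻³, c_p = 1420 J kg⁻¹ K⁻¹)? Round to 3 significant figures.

17.8 K

C_ocean = 4.54×10^8 J/(m²·K); C_land = 8.45×10^6 J/(m²·K).
A ∝ 1/C ⇒ A_land = A_ocean × C_ocean/C_land = 0.331 × 53.7 = 17.8 K.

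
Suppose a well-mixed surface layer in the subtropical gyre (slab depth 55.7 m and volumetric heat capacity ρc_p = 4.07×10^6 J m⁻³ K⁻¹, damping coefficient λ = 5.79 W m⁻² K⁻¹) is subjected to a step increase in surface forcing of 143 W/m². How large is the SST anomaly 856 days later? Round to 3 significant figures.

Areal heat capacity C = ρc_p × D = 4.07×10^6 × 55.7 = 2.27×10^8 J/(m^2 K).
τ = C / λ = 2.27×10^8 / 5.79 = 3.92×10^7 s.
Equilibrium anomaly ΔT_eq = F / λ = 143 / 5.79 = 24.7 K.
t = 856 days = 7.40×10^7 s, so t/τ = 1.89.
ΔT(t) = ΔT_eq (1 − e^(−t/τ)) = 24.7 × (1 − e^−1.89) = 21.0 K.

21.0 K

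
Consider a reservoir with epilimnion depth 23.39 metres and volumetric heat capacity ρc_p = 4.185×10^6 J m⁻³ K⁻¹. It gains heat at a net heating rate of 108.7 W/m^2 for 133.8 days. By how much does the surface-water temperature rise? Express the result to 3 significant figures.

Areal heat capacity C = ρc_p × D = 4.185×10^6 × 23.39 = 9.79×10^7 J/(m^2 K).
Net heat input Q = F Δt = 108.7 × (133.8 days × 86400 s/day) = 1.26×10^9 J/m².
ΔT = Q / C = 1.26×10^9 / 9.79×10^7 = 12.8 K.

12.8 K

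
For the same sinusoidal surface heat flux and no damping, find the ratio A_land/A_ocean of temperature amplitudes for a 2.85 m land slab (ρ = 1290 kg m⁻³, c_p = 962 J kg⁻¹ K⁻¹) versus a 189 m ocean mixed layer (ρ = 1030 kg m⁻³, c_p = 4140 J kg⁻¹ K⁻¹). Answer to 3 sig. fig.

C_ocean = 1030 × 4140 × 189 = 8.06×10^8 J/(m²·K).
C_land = 1290 × 962 × 2.85 = 3.54×10^6 J/(m²·K).
Undamped amplitude ∝ 1/C, so A_land/A_ocean = C_ocean/C_land = 228.

228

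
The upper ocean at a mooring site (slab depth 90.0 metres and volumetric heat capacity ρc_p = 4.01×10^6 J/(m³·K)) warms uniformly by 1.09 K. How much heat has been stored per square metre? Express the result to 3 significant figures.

3.93×10^8

Areal heat capacity C = ρc_p × D = 4.01×10^6 × 90.0 = 3.61×10^8 J/(m²·K).
ΔQ = C ΔT = 3.61×10^8 × 1.09 = 3.93×10^8 J/m².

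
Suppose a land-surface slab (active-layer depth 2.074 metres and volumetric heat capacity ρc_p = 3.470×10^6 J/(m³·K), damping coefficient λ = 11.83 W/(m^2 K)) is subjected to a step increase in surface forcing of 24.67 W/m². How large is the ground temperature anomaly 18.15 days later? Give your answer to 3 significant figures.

1.93 K

Areal heat capacity C = ρc_p × D = 3.470×10^6 × 2.074 = 7.20×10^6 J/(m²·K).
τ = C / λ = 7.20×10^6 / 11.83 = 6.08×10^5 s.
Equilibrium anomaly ΔT_eq = F / λ = 24.67 / 11.83 = 2.09 K.
t = 18.15 days = 1.57×10^6 s, so t/τ = 2.58.
ΔT(t) = ΔT_eq (1 − e^(−t/τ)) = 2.09 × (1 − e^−2.58) = 1.93 K.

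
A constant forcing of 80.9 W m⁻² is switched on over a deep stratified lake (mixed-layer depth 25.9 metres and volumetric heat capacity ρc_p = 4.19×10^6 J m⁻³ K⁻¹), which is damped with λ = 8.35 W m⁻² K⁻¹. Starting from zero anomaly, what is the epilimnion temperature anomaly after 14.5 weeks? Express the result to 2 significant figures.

Areal heat capacity C = ρc_p × D = 4.19×10^6 × 25.9 = 1.09×10^8 J/(m²·K).
τ = C / λ = 1.09×10^8 / 8.35 = 1.30×10^7 s.
Equilibrium anomaly ΔT_eq = F / λ = 80.9 / 8.35 = 9.69 K.
t = 14.5 weeks = 8.77×10^6 s, so t/τ = 0.675.
ΔT(t) = ΔT_eq (1 − e^(−t/τ)) = 9.69 × (1 − e^−0.675) = 4.75 K.

4.8 K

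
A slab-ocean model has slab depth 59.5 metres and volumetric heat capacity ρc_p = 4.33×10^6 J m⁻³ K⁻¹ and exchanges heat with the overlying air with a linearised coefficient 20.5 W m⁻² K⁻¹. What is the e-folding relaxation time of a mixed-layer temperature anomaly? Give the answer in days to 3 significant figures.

145 days

Areal heat capacity C = ρc_p × D = 4.33×10^6 × 59.5 = 2.58×10^8 J/(m²·K).
Relaxation time τ = C / λ = 2.58×10^8 / 20.5 = 1.26×10^7 s.
In days: 1.26×10^7 s / (86400 s/day) = 145 days.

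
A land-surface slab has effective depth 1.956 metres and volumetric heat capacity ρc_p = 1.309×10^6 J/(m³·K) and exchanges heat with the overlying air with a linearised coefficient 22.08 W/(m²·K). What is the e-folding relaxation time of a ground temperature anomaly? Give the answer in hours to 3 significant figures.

Areal heat capacity C = ρc_p × D = 1.309×10^6 × 1.956 = 2.56×10^6 J/(m^2 K).
Relaxation time τ = C / λ = 2.56×10^6 / 22.08 = 1.16×10^5 s.
In hours: 1.16×10^5 s / (3600 s/hour) = 32.2 hours.

32.2 hours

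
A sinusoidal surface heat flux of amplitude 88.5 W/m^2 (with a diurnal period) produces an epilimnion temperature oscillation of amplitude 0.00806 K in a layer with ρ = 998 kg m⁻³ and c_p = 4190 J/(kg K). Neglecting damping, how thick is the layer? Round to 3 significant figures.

36.1 m

ω = 2π / 86400 s = 7.27×10^-5 s⁻¹.
Required C = F₀ / (A ω) = 88.5 / (0.00806 × 7.27×10^-5) = 1.51×10^8 J/(m²·K).
D = C / (ρ c_p) = 1.51×10^8 / (998 × 4190) = 36.1 m.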